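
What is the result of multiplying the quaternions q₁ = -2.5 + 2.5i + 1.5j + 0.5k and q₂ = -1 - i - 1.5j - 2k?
8.25 - 2.25i + 6.75j + 2.25k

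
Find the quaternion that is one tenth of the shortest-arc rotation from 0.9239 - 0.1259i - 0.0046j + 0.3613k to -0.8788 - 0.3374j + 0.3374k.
0.948 - 0.1158i + 0.0335j + 0.2946k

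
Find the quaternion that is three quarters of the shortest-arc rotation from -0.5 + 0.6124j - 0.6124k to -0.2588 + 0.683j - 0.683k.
-0.3214 + 0.6696j - 0.6696k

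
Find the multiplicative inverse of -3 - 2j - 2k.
-0.1765 + 0.1176j + 0.1176k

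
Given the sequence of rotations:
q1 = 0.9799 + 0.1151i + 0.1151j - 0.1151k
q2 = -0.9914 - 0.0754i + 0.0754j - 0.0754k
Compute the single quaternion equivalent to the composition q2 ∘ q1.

q2 · q1 = -0.9802 - 0.188i - 0.0576j + 0.0229k
-0.9802 - 0.188i - 0.0576j + 0.0229k


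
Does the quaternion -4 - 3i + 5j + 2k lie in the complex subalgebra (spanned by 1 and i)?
No. The quaternion -4 - 3i + 5j + 2k has j-coefficient y = 5 and k-coefficient z = 2, not both zero, so it does not lie in the complex subalgebra spanned by 1 and i.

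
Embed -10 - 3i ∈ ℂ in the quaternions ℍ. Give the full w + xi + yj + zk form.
-10 - 3i + 0j + 0k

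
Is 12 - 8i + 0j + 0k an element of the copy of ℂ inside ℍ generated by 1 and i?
Yes. The quaternion 12 - 8i has j- and k-coefficients y = z = 0, so it lies in the complex subalgebra spanned by 1 and i.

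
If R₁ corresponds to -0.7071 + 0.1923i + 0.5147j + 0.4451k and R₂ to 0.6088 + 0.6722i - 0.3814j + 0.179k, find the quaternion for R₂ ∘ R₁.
-0.4431 - 0.6201i + 0.3183j + 0.5637k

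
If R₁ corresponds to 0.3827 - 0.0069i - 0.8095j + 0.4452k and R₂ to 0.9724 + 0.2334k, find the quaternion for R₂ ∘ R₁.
0.2682 + 0.1822i - 0.7888j + 0.5222k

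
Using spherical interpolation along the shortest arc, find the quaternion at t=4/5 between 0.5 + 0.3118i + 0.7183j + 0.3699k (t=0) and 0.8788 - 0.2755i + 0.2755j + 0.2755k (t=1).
0.8491 - 0.1604i + 0.393j + 0.3143k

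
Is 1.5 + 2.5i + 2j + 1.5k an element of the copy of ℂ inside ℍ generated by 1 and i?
No. The quaternion 1.5 + 2.5i + 2j + 1.5k has j-coefficient y = 2 and k-coefficient z = 1.5, not both zero, so it does not lie in the complex subalgebra spanned by 1 and i.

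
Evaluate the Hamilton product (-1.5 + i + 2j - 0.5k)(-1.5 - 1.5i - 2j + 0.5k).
8 + 0.75i + 0.25j + k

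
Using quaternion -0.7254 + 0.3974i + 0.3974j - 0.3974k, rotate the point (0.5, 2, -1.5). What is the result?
(1.001, 0.792, -2.207)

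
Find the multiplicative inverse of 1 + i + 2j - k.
0.1429 - 0.1429i - 0.2857j + 0.1429k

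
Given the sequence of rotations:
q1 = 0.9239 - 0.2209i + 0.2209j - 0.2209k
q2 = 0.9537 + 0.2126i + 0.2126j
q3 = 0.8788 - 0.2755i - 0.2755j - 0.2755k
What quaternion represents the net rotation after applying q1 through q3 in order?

q2 · q1 = 0.8811 - 0.0612i + 0.4541j - 0.1167k
q3 · q2 · q1 = 0.8504 - 0.1393i + 0.141j - 0.4873k
0.8504 - 0.1393i + 0.141j - 0.4873k


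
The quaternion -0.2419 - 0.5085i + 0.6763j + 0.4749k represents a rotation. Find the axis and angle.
axis = (-0.5241, 0.697, 0.4894), θ = 208°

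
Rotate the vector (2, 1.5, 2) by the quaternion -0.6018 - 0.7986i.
(2, -2.336, 0.891)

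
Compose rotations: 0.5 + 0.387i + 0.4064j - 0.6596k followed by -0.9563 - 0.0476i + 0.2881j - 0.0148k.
-0.5866 - 0.5779i - 0.2817j + 0.4925k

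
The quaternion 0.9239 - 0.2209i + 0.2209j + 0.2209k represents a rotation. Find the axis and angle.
axis = (-√3/3, √3/3, √3/3), θ = π/4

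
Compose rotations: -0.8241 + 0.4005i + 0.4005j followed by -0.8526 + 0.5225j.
0.4934 - 0.3415i - 0.7721j - 0.2093k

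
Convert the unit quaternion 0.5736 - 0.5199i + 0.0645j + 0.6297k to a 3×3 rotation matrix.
[[0.1986, -0.7895, -0.5808], [0.6553, -0.3336, 0.6777], [-0.7288, -0.5152, 0.4511]]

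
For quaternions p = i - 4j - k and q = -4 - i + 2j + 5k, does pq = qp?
No: pq = 14 - 22i + 12j + 2k ≠ 14 + 14i + 20j + 6k = qp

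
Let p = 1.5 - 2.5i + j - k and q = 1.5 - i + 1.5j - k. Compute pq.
-2.75 - 4.75i + 2.25j - 5.75k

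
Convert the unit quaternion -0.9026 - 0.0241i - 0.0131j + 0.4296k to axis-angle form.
axis = (-0.056, -0.0304, 0.998), θ = 309°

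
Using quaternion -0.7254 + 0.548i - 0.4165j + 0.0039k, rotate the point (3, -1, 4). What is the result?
(4.844, 1.381, -0.792)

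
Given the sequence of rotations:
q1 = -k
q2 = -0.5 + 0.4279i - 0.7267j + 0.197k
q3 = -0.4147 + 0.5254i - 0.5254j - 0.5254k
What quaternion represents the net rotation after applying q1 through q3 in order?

q2 · q1 = 0.197 + 0.7267i + 0.4279j + 0.5k
q3 · q2 · q1 = 0.024 - 0.2357i - 0.9255j + 0.2958k
0.024 - 0.2357i - 0.9255j + 0.2958k


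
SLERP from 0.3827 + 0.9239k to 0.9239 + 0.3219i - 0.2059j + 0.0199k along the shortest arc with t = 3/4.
0.8957 + 0.27i - 0.1727j + 0.3084k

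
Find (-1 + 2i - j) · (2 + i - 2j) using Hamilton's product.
-6 + 3i - 3k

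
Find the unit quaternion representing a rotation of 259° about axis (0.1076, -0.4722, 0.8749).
-0.6361 + 0.083i - 0.3644j + 0.6751k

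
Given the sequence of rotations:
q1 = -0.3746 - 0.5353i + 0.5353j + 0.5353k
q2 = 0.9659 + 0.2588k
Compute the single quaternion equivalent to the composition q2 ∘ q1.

q2 · q1 = -0.5004 - 0.6556i + 0.3785j + 0.4201k
-0.5004 - 0.6556i + 0.3785j + 0.4201k


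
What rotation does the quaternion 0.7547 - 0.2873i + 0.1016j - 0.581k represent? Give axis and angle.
axis = (-0.4379, 0.1549, -0.8856), θ = 82°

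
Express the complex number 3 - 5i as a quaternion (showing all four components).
3 - 5i + 0j + 0k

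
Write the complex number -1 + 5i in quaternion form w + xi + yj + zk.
-1 + 5i + 0j + 0k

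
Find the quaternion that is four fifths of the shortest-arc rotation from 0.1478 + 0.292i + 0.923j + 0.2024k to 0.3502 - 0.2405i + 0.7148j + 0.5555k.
0.3213 - 0.1351i + 0.791j + 0.5028k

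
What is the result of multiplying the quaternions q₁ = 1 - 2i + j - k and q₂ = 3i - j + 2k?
9 + 4i + k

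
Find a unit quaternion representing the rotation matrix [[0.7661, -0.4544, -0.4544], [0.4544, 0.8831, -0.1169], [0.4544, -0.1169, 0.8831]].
0.9397 - 0.2418j + 0.2418k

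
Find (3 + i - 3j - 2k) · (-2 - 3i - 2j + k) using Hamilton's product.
-7 - 18i + 5j - 4k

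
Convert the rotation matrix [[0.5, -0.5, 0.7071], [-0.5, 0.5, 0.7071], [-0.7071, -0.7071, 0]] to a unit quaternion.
0.7071 - 0.5i + 0.5j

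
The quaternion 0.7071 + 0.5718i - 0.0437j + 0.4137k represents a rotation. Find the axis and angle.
axis = (0.8086, -0.0618, 0.5851), θ = π/2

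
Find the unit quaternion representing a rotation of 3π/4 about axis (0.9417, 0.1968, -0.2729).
0.3827 + 0.87i + 0.1818j - 0.2521k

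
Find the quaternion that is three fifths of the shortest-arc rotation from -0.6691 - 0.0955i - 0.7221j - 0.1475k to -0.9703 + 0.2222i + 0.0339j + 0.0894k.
-0.9464 + 0.1036i - 0.3058j - 0.0079k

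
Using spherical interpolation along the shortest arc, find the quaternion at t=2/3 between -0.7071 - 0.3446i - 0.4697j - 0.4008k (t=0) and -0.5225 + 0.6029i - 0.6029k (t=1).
-0.688 + 0.3174i - 0.1929j - 0.6234k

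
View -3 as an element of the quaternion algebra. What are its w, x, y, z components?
-3 + 0i + 0j + 0k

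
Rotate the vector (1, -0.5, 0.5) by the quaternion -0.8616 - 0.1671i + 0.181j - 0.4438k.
(0.871, 0.205, 0.836)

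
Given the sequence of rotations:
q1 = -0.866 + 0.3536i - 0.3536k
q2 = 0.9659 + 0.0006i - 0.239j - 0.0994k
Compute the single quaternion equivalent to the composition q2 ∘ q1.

q2 · q1 = -0.8718 + 0.4255i + 0.172j - 0.171k
-0.8718 + 0.4255i + 0.172j - 0.171k


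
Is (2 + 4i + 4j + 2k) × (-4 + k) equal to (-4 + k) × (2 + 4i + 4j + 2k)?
No: pq = -10 - 12i - 20j - 6k ≠ -10 - 20i - 12j - 6k = qp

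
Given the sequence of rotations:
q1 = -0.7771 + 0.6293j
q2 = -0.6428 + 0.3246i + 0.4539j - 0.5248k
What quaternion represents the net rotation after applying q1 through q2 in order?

q2 · q1 = 0.2139 + 0.078i - 0.7572j + 0.6121k
0.2139 + 0.078i - 0.7572j + 0.6121k


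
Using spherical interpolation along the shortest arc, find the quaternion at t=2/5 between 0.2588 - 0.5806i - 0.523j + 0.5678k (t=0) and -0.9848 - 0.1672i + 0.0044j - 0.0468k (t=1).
0.7211 - 0.3466i - 0.3951j + 0.4515k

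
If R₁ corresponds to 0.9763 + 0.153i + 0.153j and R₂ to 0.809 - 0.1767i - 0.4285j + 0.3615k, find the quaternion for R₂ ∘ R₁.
0.8824 - 0.104i - 0.2393j + 0.3915k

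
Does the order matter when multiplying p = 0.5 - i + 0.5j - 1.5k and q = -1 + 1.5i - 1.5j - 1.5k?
Yes: pq = -0.5 - 1.25i - 5j + 1.5k ≠ -0.5 + 4.75i + 2.5j = qp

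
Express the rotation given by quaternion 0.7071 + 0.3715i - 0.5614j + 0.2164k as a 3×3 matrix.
[[0.276, -0.7232, -0.6331], [-0.1111, 0.6303, -0.7683], [0.9547, 0.2824, 0.0936]]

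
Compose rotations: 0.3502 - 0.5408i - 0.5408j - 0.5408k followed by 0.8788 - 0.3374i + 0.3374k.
0.3078 - 0.4109i - 0.8402j - 0.1746k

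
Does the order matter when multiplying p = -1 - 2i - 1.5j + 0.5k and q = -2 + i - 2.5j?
Yes: pq = 0.25 + 4.25i + 6j + 5.5k ≠ 0.25 + 1.75i + 5j - 7.5k = qp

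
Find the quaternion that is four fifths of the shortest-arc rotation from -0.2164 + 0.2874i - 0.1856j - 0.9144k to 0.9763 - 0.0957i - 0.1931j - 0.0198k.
-0.9491 + 0.1671i + 0.1242j - 0.2364k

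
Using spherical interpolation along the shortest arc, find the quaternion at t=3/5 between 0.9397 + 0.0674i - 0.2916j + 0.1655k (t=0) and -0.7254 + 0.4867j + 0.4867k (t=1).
0.8675 + 0.0291i - 0.4357j - 0.2382k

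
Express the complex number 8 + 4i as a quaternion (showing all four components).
8 + 4i + 0j + 0k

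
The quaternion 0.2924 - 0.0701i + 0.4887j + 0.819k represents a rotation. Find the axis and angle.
axis = (-0.0733, 0.511, 0.8564), θ = 146°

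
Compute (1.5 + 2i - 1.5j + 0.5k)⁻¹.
0.1714 - 0.2286i + 0.1714j - 0.0571k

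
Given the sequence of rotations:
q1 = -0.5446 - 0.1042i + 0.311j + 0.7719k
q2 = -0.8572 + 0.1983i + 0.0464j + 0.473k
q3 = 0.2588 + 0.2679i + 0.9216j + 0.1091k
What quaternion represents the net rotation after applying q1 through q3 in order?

q2 · q1 = 0.108 - 0.13i - 0.4942j - 0.8528k
q3 · q2 · q1 = 0.6113 - 0.7367i + 0.1859j - 0.2215k
0.6113 - 0.7367i + 0.1859j - 0.2215k


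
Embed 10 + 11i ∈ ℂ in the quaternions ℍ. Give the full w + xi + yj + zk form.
10 + 11i + 0j + 0k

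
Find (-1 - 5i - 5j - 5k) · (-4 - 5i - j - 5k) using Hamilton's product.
-51 + 45i + 21j + 5k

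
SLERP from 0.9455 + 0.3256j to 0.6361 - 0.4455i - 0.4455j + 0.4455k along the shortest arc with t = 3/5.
0.8887 - 0.3062i - 0.1508j + 0.3062k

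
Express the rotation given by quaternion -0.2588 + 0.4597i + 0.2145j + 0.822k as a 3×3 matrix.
[[-0.4434, 0.6227, 0.6447], [-0.2283, -0.774, 0.5906], [0.8668, 0.1147, 0.4853]]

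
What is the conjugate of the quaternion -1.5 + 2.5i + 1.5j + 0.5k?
-1.5 - 2.5i - 1.5j - 0.5k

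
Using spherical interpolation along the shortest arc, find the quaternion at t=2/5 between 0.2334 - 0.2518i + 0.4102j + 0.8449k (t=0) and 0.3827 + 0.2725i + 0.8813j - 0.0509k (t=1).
0.3578 - 0.0432i + 0.7332j + 0.5767k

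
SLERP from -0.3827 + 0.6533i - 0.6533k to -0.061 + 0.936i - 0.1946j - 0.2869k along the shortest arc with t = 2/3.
-0.1769 + 0.876i - 0.1343j - 0.4281k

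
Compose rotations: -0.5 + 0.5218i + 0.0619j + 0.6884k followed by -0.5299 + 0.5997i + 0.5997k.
-0.4608 - 0.6135i - 0.1327j - 0.6275k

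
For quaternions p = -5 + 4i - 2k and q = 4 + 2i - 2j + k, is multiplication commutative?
No: pq = -26 + 2i + 2j - 21k ≠ -26 + 10i + 18j - 5k = qp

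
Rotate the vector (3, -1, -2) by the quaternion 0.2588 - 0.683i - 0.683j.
(-0.025, 2.025, 3.146)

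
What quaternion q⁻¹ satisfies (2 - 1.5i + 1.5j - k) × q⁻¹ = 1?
0.2105 + 0.1579i - 0.1579j + 0.1053k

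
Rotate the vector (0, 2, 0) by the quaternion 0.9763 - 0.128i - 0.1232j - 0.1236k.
(0.546, 1.873, -0.439)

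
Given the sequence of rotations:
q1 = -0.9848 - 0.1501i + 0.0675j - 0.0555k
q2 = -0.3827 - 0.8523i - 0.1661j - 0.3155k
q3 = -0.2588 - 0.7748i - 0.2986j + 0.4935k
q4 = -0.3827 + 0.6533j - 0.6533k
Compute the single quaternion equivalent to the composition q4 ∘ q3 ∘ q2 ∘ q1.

q2 · q1 = 0.2427 + 0.9273i + 0.1378j + 0.2495k
q3 · q2 · q1 = 0.5737 - 0.5705i + 0.5428j + 0.2253k
q4 · q3 · q2 · q1 = -0.427 + 0.7201i + 0.5398j - 0.0883k
-0.427 + 0.7201i + 0.5398j - 0.0883k


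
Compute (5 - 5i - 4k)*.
5 + 5i + 4k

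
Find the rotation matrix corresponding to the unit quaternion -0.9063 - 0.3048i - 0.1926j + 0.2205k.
[[0.8286, 0.5171, 0.2147], [-0.2823, 0.717, -0.6374], [-0.4835, 0.4675, 0.74]]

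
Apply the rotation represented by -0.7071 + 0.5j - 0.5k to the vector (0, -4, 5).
(-0.707, -4.5, 4.5)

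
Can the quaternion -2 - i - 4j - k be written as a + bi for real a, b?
No. The quaternion -2 - i - 4j - k has j-coefficient y = -4 and k-coefficient z = -1, not both zero, so it does not lie in the complex subalgebra spanned by 1 and i.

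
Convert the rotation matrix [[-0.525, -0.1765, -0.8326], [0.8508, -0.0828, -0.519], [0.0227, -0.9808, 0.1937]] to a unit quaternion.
0.3827 - 0.3017i - 0.5587j + 0.6711k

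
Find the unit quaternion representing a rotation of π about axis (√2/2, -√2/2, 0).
0.7071i - 0.7071j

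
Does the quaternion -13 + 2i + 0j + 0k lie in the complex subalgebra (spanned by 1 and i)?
Yes. The quaternion -13 + 2i has j- and k-coefficients y = z = 0, so it lies in the complex subalgebra spanned by 1 and i.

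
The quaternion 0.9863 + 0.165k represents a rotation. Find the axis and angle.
axis = (0, 0, 1), θ = 19°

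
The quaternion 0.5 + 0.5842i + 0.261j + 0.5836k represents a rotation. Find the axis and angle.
axis = (0.6746, 0.3014, 0.6739), θ = 2π/3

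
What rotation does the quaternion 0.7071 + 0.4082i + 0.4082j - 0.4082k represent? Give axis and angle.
axis = (√3/3, √3/3, -√3/3), θ = π/2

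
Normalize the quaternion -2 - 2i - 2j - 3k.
-0.4364 - 0.4364i - 0.4364j - 0.6547k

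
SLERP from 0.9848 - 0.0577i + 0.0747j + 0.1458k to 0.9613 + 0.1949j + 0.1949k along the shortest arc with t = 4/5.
0.9676 - 0.0116i + 0.1711j + 0.1854k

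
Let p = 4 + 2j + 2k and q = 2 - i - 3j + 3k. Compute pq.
8 + 8i - 10j + 18k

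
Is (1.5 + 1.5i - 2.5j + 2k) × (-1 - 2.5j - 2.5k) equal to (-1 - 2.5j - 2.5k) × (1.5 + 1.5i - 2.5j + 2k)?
No: pq = -2.75 + 9.75i + 2.5j - 9.5k ≠ -2.75 - 12.75i - 5j - 2k = qp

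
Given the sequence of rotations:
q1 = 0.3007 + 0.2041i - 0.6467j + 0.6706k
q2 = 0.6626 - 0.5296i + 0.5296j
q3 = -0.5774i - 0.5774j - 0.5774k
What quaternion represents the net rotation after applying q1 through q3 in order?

q2 · q1 = 0.6498 + 0.3311i + 0.0859j + 0.6787k
q3 · q2 · q1 = 0.6327 - 0.7175i - 0.1745j - 0.2336k
0.6327 - 0.7175i - 0.1745j - 0.2336k


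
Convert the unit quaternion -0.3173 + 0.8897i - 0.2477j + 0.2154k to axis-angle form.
axis = (0.9382, -0.2612, 0.2271), θ = 217°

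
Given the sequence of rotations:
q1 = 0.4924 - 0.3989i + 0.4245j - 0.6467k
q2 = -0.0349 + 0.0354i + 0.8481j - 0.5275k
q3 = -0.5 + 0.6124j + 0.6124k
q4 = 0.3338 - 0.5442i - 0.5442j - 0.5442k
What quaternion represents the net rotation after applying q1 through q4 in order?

q2 · q1 = -0.7042 - 0.2932i + 0.6361j + 0.1162k
q3 · q2 · q1 = -0.1086 - 0.1718i - 0.9289j - 0.3098k
q4 · q3 · q2 · q1 = -0.8038 - 0.3352i - 0.3261j + 0.3677k
-0.8038 - 0.3352i - 0.3261j + 0.3677k


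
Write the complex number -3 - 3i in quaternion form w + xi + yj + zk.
-3 - 3i + 0j + 0k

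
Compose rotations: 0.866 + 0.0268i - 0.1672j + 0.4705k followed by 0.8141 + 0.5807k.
0.4318 + 0.1189i - 0.1206j + 0.8859k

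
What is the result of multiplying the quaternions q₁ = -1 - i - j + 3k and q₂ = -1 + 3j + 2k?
-2 - 10i - 8k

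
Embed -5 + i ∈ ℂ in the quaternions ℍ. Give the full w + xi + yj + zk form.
-5 + i + 0j + 0k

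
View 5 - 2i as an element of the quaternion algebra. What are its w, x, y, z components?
5 - 2i + 0j + 0k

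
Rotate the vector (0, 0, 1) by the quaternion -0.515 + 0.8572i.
(0, 0.883, -0.47)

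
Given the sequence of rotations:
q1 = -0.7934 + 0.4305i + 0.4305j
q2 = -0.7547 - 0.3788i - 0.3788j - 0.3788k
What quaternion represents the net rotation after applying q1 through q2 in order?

q2 · q1 = 0.9249 + 0.1387i - 0.1874j + 0.3005k
0.9249 + 0.1387i - 0.1874j + 0.3005k


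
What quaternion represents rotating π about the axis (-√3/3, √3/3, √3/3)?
-0.5774i + 0.5774j + 0.5774k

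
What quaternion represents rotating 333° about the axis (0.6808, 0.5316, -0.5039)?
-0.9724 + 0.1589i + 0.1241j - 0.1176k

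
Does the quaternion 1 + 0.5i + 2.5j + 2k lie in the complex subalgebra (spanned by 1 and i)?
No. The quaternion 1 + 0.5i + 2.5j + 2k has j-coefficient y = 2.5 and k-coefficient z = 2, not both zero, so it does not lie in the complex subalgebra spanned by 1 and i.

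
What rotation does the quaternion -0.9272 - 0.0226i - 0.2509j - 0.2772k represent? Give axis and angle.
axis = (-0.0603, -0.6698, -0.7401), θ = 316°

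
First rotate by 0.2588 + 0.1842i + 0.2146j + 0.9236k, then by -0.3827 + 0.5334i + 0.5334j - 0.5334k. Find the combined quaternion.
0.1809 + 0.6747i - 0.535j - 0.4753k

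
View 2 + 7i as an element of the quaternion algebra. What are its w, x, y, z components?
2 + 7i + 0j + 0k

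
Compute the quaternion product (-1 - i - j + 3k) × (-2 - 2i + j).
1 + i - 5j - 9k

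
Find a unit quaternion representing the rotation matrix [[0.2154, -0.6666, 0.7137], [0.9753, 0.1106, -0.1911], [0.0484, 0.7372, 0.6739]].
0.7071 + 0.3282i + 0.2352j + 0.5805k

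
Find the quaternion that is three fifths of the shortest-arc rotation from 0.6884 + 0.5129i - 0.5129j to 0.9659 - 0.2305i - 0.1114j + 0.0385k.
0.9485 + 0.0801i - 0.3055j + 0.0254k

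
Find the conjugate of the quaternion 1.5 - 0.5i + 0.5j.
1.5 + 0.5i - 0.5j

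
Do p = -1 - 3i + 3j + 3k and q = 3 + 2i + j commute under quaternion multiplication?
No: pq = -14i + 14j ≠ -8i + 2j + 18k = qp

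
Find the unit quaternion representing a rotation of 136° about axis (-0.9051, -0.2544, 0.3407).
0.3746 - 0.8392i - 0.2359j + 0.3159k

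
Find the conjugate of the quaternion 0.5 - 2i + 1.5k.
0.5 + 2i - 1.5k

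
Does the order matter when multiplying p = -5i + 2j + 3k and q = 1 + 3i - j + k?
Yes: pq = 14 + 16j + 2k ≠ 14 - 10i - 12j + 4k = qp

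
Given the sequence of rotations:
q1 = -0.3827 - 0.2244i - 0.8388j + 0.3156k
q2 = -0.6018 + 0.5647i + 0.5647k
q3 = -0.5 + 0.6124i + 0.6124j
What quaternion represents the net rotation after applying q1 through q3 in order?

q2 · q1 = 0.1788 + 0.3926i + 0.1999j - 0.8797k
q3 · q2 · q1 = -0.4522 - 0.6255i + 0.5483j + 0.3218k
-0.4522 - 0.6255i + 0.5483j + 0.3218k


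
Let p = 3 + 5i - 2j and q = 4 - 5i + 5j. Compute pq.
47 + 5i + 7j + 15k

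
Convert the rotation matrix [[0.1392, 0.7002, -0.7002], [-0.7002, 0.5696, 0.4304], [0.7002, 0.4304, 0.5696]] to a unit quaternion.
0.7547 - 0.4639j - 0.4639k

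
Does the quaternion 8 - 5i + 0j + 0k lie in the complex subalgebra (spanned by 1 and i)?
Yes. The quaternion 8 - 5i has j- and k-coefficients y = z = 0, so it lies in the complex subalgebra spanned by 1 and i.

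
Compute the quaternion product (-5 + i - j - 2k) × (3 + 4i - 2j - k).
-23 - 20i + k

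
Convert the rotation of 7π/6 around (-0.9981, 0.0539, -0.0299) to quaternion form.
-0.2588 - 0.9641i + 0.0521j - 0.0289k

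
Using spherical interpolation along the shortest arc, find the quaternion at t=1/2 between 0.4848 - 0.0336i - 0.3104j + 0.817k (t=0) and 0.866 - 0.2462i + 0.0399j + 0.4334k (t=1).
0.718 - 0.1487i - 0.1438j + 0.6646k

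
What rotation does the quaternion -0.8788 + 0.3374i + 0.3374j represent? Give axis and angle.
axis = (√2/2, √2/2, 0), θ = 303°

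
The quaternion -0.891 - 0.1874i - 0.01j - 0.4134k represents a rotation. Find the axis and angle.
axis = (-0.4128, -0.022, -0.9106), θ = 306°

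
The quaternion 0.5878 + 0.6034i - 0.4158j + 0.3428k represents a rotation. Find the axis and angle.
axis = (0.7459, -0.514, 0.4237), θ = 108°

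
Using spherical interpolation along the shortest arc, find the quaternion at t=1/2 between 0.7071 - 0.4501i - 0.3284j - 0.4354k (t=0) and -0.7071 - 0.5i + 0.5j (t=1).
0.8336 + 0.0294i - 0.4883j - 0.2566k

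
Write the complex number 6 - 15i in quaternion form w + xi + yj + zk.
6 - 15i + 0j + 0k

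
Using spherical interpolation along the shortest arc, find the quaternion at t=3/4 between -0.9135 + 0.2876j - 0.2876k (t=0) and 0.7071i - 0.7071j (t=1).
-0.3125 - 0.6171i + 0.7155j - 0.0984k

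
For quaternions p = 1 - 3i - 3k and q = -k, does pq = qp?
No: pq = -3 - 3j - k ≠ -3 + 3j - k = qp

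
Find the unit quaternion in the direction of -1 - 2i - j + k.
-0.378 - 0.7559i - 0.378j + 0.378k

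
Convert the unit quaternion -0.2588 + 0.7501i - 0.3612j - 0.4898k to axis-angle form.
axis = (0.7766, -0.3739, -0.5071), θ = 7π/6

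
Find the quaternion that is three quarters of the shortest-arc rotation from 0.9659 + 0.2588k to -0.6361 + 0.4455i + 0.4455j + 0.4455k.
0.8082 - 0.3638i - 0.3638j - 0.2864k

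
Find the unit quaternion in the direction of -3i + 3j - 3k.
-0.5774i + 0.5774j - 0.5774k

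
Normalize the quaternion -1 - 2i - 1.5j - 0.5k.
-0.3651 - 0.7303i - 0.5477j - 0.1826k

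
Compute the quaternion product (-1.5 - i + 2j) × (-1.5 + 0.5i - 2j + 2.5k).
6.75 + 5.75i + 2.5j - 2.75k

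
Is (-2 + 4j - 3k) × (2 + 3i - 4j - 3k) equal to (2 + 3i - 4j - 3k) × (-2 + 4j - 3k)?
No: pq = 3 - 30i + 7j - 12k ≠ 3 + 18i + 25j + 12k = qp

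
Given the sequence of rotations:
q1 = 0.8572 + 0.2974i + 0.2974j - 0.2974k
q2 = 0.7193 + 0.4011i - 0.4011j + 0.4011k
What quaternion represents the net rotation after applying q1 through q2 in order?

q2 · q1 = 0.7359 + 0.5577i + 0.1087j + 0.3685k
0.7359 + 0.5577i + 0.1087j + 0.3685k


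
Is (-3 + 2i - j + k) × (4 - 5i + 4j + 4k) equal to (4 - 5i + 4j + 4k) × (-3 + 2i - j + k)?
No: pq = -2 + 15i - 29j - 5k ≠ -2 + 31i - 3j - 11k = qp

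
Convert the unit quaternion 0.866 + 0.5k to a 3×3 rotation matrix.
[[0.5, -0.866, 0], [0.866, 0.5, 0], [0, 0, 1]]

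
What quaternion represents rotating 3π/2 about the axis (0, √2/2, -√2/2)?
-0.7071 + 0.5j - 0.5k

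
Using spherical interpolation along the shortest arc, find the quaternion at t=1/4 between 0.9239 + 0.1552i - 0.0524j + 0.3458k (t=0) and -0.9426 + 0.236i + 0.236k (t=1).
0.9761 + 0.0569i - 0.0409j + 0.2055k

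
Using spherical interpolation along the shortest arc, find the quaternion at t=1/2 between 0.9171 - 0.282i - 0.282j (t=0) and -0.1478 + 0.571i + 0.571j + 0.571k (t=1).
0.6237 - 0.4996i - 0.4996j - 0.3344k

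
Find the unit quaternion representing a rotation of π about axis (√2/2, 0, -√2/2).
0.7071i - 0.7071k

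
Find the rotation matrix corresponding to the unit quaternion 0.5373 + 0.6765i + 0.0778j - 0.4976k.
[[0.4927, 0.64, -0.5896], [-0.4295, -0.4105, -0.8044], [-0.7569, 0.6495, 0.0726]]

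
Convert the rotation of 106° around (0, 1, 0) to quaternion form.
0.6018 + 0.7986j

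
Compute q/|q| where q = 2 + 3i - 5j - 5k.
0.252 + 0.378i - 0.6299j - 0.6299k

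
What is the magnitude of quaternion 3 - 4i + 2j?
√29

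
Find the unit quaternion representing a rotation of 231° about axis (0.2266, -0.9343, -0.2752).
-0.4305 + 0.2045i - 0.8433j - 0.2484k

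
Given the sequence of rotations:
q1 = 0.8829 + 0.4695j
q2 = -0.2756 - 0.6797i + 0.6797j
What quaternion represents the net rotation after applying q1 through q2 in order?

q2 · q1 = -0.5624 - 0.6001i + 0.4707j - 0.3191k
-0.5624 - 0.6001i + 0.4707j - 0.3191k


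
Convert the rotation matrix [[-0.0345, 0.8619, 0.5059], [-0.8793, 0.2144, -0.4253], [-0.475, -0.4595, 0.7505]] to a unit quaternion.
0.6947 - 0.0123i + 0.353j - 0.6266k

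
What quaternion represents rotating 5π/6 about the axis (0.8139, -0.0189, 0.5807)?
0.2588 + 0.7862i - 0.0183j + 0.5609k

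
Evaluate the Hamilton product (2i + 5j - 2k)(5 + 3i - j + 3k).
5 + 23i + 13j - 27k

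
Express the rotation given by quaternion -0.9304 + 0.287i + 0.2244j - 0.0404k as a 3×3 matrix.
[[0.896, 0.0536, -0.4408], [0.204, 0.832, 0.5159], [0.3944, -0.5522, 0.7346]]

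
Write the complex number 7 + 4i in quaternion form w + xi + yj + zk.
7 + 4i + 0j + 0k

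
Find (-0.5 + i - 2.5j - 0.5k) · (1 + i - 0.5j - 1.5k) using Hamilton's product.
-3.5 + 4i - 1.25j + 2.25k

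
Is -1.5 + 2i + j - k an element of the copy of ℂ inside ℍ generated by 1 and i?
No. The quaternion -1.5 + 2i + j - k has j-coefficient y = 1 and k-coefficient z = -1, not both zero, so it does not lie in the complex subalgebra spanned by 1 and i.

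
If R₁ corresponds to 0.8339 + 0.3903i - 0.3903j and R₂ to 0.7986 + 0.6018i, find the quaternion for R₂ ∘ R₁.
0.4311 + 0.8135i - 0.3117j - 0.2349k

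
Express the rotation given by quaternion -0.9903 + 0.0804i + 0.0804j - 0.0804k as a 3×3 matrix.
[[0.9741, -0.1463, -0.1722], [0.1722, 0.9741, 0.1463], [0.1463, -0.1722, 0.9741]]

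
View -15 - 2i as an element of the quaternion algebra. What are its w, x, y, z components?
-15 - 2i + 0j + 0k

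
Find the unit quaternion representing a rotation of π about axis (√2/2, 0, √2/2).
0.7071i + 0.7071k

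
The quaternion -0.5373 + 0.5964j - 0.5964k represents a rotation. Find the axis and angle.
axis = (0, √2/2, -√2/2), θ = 245°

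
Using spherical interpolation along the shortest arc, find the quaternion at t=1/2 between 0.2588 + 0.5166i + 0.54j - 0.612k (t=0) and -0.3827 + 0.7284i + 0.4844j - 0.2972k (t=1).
-0.0668 + 0.6711i + 0.5522j - 0.4901k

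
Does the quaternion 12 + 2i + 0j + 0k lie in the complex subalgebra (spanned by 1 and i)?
Yes. The quaternion 12 + 2i has j- and k-coefficients y = z = 0, so it lies in the complex subalgebra spanned by 1 and i.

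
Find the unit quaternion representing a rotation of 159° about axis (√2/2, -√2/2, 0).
0.1822 + 0.6953i - 0.6953j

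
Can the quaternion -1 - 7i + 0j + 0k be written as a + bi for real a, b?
Yes. The quaternion -1 - 7i has j- and k-coefficients y = z = 0, so it lies in the complex subalgebra spanned by 1 and i.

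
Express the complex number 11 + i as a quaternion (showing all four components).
11 + i + 0j + 0k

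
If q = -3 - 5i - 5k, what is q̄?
-3 + 5i + 5k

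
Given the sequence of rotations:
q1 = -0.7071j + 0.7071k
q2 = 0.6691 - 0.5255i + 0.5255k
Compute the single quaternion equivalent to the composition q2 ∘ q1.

q2 · q1 = -0.3716 + 0.3716i - 0.1015j + 0.8447k
-0.3716 + 0.3716i - 0.1015j + 0.8447k


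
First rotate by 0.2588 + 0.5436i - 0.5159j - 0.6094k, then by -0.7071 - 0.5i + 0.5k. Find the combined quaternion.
0.3935 - 0.2558i + 0.3319j + 0.8183k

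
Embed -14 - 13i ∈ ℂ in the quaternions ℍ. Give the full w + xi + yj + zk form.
-14 - 13i + 0j + 0k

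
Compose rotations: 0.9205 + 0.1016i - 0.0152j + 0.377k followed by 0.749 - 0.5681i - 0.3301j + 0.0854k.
0.71 - 0.57i - 0.0924j + 0.4032k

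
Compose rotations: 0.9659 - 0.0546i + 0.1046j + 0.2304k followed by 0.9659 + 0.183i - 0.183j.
0.9621 + 0.0819i - 0.1179j + 0.2317k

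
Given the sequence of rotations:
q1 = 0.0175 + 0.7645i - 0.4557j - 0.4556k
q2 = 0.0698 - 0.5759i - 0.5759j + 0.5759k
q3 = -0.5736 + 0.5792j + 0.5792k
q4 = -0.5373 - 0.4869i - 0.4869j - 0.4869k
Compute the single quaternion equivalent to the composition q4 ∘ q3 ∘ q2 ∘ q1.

q2 · q1 = 0.4414 + 0.5681i + 0.136j + 0.681k
q3 · q2 · q1 = -0.7264 - 0.0102i + 0.5067j - 0.464k
q4 · q3 · q2 · q1 = 0.4061 + 0.8318i - 0.1395j + 0.3513k
0.4061 + 0.8318i - 0.1395j + 0.3513k


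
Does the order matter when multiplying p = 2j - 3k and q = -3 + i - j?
Yes: pq = 2 - 3i - 9j + 7k ≠ 2 + 3i - 3j + 11k = qp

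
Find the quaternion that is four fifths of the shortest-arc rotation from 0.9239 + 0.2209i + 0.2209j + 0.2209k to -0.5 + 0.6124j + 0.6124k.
0.7108 + 0.0613i - 0.4955j - 0.4955k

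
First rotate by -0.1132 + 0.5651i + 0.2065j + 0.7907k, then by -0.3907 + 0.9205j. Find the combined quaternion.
-0.1459 + 0.5071i - 0.1849j - 0.8291k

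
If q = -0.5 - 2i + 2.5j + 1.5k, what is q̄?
-0.5 + 2i - 2.5j - 1.5k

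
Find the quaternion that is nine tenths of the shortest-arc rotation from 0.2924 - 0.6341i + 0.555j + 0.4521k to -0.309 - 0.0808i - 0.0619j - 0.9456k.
0.3239 - 0.001i + 0.1248j + 0.9378k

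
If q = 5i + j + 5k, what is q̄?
-5i - j - 5k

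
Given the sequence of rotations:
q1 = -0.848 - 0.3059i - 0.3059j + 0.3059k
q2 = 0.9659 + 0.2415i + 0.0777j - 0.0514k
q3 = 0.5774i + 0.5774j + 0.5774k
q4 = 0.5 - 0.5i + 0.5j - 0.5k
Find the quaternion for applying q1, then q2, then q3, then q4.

q2 · q1 = -0.7057 - 0.4922i - 0.4195j + 0.2889k
q3 · q2 · q1 = 0.3596 + 0.0016i - 0.8585j - 0.3655k
q4 · q3 · q2 · q1 = 0.4271 - 0.791i - 0.433j + 0.0659k
0.4271 - 0.791i - 0.433j + 0.0659k


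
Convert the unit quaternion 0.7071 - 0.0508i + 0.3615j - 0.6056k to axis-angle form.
axis = (-0.0718, 0.5112, -0.8564), θ = π/2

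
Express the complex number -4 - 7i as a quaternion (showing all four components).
-4 - 7i + 0j + 0k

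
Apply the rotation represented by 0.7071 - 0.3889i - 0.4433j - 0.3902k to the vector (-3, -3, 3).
(-4.567, 2.13, -1.266)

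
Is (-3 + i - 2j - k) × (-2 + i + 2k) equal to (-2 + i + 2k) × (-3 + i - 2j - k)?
No: pq = 7 - 9i + j - 2k ≠ 7 - i + 7j - 6k = qp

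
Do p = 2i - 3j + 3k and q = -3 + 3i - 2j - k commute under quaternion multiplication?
No: pq = -9 + 3i + 20j - 4k ≠ -9 - 15i - 2j - 14k = qp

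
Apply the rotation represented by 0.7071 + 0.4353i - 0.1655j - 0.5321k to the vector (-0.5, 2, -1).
(1.725, 0.997, 1.132)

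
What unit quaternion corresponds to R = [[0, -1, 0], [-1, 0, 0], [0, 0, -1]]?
-0.7071i + 0.7071j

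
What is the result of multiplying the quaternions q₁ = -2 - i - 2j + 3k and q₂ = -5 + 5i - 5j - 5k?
20 + 20i + 30j + 10k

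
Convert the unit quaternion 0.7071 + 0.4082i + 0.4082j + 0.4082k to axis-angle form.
axis = (√3/3, √3/3, √3/3), θ = π/2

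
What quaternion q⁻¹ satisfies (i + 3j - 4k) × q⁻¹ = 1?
-0.0385i - 0.1154j + 0.1538k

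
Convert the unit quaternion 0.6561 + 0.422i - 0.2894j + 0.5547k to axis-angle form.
axis = (0.5592, -0.3835, 0.735), θ = 98°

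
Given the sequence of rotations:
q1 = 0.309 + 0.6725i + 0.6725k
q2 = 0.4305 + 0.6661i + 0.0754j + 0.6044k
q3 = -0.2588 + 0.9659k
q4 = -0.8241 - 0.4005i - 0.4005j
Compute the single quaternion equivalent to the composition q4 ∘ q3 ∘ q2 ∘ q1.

q2 · q1 = -0.7214 + 0.546i - 0.0182j + 0.4256k
q3 · q2 · q1 = -0.2244 - 0.1237i + 0.5321j - 0.8069k
q4 · q3 · q2 · q1 = 0.3485 + 0.515i - 0.6718j + 0.4023k
0.3485 + 0.515i - 0.6718j + 0.4023k


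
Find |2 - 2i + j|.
3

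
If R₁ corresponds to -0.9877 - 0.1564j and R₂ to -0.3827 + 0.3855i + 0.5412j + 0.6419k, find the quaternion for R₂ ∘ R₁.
0.4626 - 0.2804i - 0.4747j - 0.6943k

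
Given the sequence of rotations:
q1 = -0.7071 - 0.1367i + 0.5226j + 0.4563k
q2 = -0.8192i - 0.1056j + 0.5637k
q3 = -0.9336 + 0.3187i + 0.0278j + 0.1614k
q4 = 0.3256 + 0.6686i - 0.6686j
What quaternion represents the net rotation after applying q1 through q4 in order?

q2 · q1 = -0.314 + 0.2365i + 0.3714j - 0.8411k
q3 · q2 · q1 = 0.3432 - 0.4042i - 0.0492j + 0.8464k
q4 · q3 · q2 · q1 = 0.3491 - 0.468i - 0.8114j - 0.0276k
0.3491 - 0.468i - 0.8114j - 0.0276k


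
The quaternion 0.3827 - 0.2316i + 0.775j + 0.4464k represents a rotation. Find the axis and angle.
axis = (-0.2507, 0.8389, 0.4832), θ = 3π/4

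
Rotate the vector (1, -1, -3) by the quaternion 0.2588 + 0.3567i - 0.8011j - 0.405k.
(1.861, -2.591, 0.906)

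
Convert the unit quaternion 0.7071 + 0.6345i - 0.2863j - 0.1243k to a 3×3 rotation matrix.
[[0.8052, -0.1875, -0.5626], [-0.5391, 0.1639, -0.8261], [0.2471, 0.9685, 0.0309]]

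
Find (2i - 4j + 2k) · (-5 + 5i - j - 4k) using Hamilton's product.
-6 + 8i + 38j + 8k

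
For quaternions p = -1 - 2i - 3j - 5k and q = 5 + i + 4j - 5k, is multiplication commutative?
No: pq = -16 + 24i - 34j - 25k ≠ -16 - 46i - 4j - 15k = qp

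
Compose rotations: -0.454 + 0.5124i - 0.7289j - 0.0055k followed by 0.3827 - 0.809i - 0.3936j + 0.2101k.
-0.045 + 0.7187i + 0.003j + 0.6939k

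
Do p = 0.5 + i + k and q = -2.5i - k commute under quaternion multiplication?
No: pq = 3.5 - 1.25i - 1.5j - 0.5k ≠ 3.5 - 1.25i + 1.5j - 0.5k = qp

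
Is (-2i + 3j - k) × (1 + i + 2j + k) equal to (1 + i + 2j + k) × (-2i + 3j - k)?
No: pq = -3 + 3i + 4j - 8k ≠ -3 - 7i + 2j + 6k = qp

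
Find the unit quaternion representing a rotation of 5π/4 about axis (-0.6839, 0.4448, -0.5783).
-0.3827 - 0.6318i + 0.4109j - 0.5343k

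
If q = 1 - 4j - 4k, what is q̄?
1 + 4j + 4k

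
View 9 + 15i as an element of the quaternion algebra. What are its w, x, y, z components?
9 + 15i + 0j + 0k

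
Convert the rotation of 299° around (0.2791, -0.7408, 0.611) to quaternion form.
-0.8616 + 0.1417i - 0.376j + 0.3101k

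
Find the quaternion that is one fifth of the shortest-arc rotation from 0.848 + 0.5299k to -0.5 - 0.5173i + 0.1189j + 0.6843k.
0.9431 + 0.1541i - 0.0354j + 0.2924k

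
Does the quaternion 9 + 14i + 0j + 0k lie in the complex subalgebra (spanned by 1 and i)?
Yes. The quaternion 9 + 14i has j- and k-coefficients y = z = 0, so it lies in the complex subalgebra spanned by 1 and i.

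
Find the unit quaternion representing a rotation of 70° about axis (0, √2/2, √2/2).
0.8192 + 0.4056j + 0.4056k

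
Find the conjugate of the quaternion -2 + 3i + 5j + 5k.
-2 - 3i - 5j - 5k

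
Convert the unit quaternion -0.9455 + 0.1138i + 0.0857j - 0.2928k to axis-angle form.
axis = (0.3495, 0.2632, -0.8992), θ = 322°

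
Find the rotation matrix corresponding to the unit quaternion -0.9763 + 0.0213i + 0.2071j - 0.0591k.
[[0.9072, -0.1066, -0.4069], [0.1242, 0.9921, 0.0171], [0.4019, -0.0661, 0.9133]]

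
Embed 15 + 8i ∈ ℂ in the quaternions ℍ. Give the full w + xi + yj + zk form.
15 + 8i + 0j + 0k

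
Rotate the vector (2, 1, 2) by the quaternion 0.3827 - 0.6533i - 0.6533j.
(0.146, 2.854, -0.914)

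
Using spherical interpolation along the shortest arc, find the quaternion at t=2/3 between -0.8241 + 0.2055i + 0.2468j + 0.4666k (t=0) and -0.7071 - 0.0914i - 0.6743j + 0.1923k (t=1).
-0.8536 + 0.0135i - 0.4041j + 0.3284k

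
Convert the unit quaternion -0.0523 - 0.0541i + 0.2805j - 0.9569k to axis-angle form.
axis = (-0.0542, 0.2809, -0.9582), θ = 186°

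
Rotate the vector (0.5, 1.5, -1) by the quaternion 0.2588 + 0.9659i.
(0.5, -0.799, 1.616)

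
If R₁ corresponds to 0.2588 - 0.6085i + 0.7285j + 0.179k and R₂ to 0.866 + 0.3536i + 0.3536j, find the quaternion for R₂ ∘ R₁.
0.1817 - 0.3722i + 0.6591j + 0.6278k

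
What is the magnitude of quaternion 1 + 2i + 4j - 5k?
√46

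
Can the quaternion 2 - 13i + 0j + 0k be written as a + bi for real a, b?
Yes. The quaternion 2 - 13i has j- and k-coefficients y = z = 0, so it lies in the complex subalgebra spanned by 1 and i.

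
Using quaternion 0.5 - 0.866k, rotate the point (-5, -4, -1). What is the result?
(-0.964, 6.33, -1)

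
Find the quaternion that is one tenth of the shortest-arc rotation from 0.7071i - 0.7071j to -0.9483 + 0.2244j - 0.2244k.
0.1351 + 0.6841i - 0.7161j + 0.032k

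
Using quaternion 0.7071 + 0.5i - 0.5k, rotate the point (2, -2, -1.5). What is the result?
(0.336, -0.354, -3.164)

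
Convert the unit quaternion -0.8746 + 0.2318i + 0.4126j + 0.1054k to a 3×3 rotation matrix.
[[0.6373, 0.3756, -0.6729], [0.0069, 0.8703, 0.4924], [0.7706, -0.3185, 0.5521]]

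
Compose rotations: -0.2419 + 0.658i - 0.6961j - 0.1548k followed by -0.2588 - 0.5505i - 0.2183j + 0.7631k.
0.391 + 0.5279i + 0.6499j + 0.3823k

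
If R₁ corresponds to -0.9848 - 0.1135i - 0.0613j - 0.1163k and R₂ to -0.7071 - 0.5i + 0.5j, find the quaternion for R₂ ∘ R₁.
0.6703 + 0.5145i - 0.5072j + 0.1696k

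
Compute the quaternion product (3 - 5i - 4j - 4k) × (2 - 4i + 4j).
2 - 6i + 20j - 44k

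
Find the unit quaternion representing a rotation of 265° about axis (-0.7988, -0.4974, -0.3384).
-0.6756 - 0.5889i - 0.3667j - 0.2495k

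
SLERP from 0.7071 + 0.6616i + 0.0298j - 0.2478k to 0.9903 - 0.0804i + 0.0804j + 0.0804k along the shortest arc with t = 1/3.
0.8813 + 0.4458i + 0.0517j - 0.1481k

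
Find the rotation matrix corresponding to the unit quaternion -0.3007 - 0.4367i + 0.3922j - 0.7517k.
[[-0.4377, -0.7946, 0.4207], [0.1095, -0.5115, -0.8523], [0.8924, -0.327, 0.3109]]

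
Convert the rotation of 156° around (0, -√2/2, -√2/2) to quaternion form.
0.2079 - 0.6917j - 0.6917k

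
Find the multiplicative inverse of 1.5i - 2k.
-0.24i + 0.32k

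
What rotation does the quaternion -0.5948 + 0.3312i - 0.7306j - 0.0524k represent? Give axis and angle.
axis = (0.412, -0.9088, -0.0652), θ = 253°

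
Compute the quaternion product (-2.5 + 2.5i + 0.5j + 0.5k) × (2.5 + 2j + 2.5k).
-8.5 + 6.5i - 10j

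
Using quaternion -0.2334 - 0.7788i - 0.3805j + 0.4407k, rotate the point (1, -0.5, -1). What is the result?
(0.432, 1.387, -0.376)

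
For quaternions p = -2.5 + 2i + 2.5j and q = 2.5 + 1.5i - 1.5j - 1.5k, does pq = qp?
No: pq = -5.5 - 2.5i + 13j - 3k ≠ -5.5 + 5i + 7j + 10.5k = qp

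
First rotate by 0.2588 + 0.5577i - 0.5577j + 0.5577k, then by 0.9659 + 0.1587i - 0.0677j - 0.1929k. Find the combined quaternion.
0.2313 + 0.4344i - 0.7523j + 0.438k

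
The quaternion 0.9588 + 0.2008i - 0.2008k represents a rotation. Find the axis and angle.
axis = (√2/2, 0, -√2/2), θ = 33°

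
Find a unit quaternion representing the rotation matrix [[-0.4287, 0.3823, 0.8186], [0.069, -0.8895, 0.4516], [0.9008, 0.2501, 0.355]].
-0.0958 + 0.5258i + 0.2146j + 0.8175k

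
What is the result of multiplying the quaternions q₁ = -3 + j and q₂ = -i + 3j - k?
-3 + 2i - 9j + 4k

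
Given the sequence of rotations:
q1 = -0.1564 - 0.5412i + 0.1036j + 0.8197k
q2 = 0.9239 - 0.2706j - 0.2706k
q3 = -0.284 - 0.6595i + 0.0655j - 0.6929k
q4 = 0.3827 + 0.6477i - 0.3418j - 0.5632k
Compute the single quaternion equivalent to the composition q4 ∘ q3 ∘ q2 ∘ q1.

q2 · q1 = 0.1053 - 0.6938i + 0.2845j + 0.6532k
q3 · q2 · q1 = -0.0535 + 0.3675i + 0.8376j - 0.4007k
q4 · q3 · q2 · q1 = -0.1979 + 0.7147i + 0.3914j + 0.5449k
-0.1979 + 0.7147i + 0.3914j + 0.5449k


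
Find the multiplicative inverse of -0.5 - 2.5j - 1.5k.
-0.0571 + 0.2857j + 0.1714k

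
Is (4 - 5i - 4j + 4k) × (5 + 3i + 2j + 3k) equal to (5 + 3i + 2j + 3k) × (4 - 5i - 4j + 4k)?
No: pq = 31 - 33i + 15j + 34k ≠ 31 + 7i - 39j + 30k = qp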